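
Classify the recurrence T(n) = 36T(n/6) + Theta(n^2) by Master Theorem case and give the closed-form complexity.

Master Theorem for T(n) = 36T(n/6) + O(n^2):

a = 36, b = 6, c = 2
log_b(a) = log_6(36) = 2.0000

Case 2: c = 2 = log_6(36) = 2.0000
T(n) = O(n^2 log n) = O(n^2 log n)

For T(n) = 36T(n/6) + O(n^2): log_6(36) = 2.0000. This is Case 2 of the Master Theorem (c = log_b(a), equal work at all levels), giving O(n^2 log n).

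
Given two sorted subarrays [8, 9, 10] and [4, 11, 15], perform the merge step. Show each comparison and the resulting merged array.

Merging process:

Compare 8 vs 4: take 4 from right. Merged: [4]
Compare 8 vs 11: take 8 from left. Merged: [4, 8]
Compare 9 vs 11: take 9 from left. Merged: [4, 8, 9]
Compare 10 vs 11: take 10 from left. Merged: [4, 8, 9, 10]
Append remaining from right: [11, 15]. Merged: [4, 8, 9, 10, 11, 15]

Final merged array: [4, 8, 9, 10, 11, 15]
Total comparisons: 4

The merged array is [4, 8, 9, 10, 11, 15], requiring 4 comparisons. The merge step runs in O(n) time where n is the total number of elements.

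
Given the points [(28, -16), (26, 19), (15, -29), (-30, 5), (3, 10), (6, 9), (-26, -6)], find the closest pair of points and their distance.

Computing all pairwise distances among 7 points:

d((28, -16), (26, 19)) = 35.0571
d((28, -16), (15, -29)) = 18.3848
d((28, -16), (-30, 5)) = 61.6847
d((28, -16), (3, 10)) = 36.0694
d((28, -16), (6, 9)) = 33.3017
d((28, -16), (-26, -6)) = 54.9181
d((26, 19), (15, -29)) = 49.2443
d((26, 19), (-30, 5)) = 57.7235
d((26, 19), (3, 10)) = 24.6982
d((26, 19), (6, 9)) = 22.3607
d((26, 19), (-26, -6)) = 57.6975
d((15, -29), (-30, 5)) = 56.4004
d((15, -29), (3, 10)) = 40.8044
d((15, -29), (6, 9)) = 39.0512
d((15, -29), (-26, -6)) = 47.0106
d((-30, 5), (3, 10)) = 33.3766
d((-30, 5), (6, 9)) = 36.2215
d((-30, 5), (-26, -6)) = 11.7047
d((3, 10), (6, 9)) = 3.1623 <-- minimum
d((3, 10), (-26, -6)) = 33.121
d((6, 9), (-26, -6)) = 35.3412

Closest pair: (3, 10) and (6, 9) with distance 3.1623

The closest pair is (3, 10) and (6, 9) with Euclidean distance 3.1623. For 7 points, brute-force pairwise comparison is shown above. For large n, the divide-and-conquer algorithm (sort by x, recurse on halves, check the dividing strip) achieves O(n log n).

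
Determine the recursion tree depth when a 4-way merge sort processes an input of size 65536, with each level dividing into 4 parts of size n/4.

For divide and conquer with division factor 4:

Problem sizes at each level:
Level 0: 65536
Level 1: 16384
Level 2: 4096
Level 3: 1024
Level 4: 256
Level 5: 64
Level 6: 16
Level 7: 4
Level 8: 1

The root is level 0 and the size-1 base case is level 8 (the tree spans levels 0 through 8, i.e. 9 levels counting the root), so the depth is the number of divisions: log_4(65536) = 8

The recursion tree depth is log_4(65536) = 8. At each level, the problem size is divided by 4, so it takes 8 divisions to reduce to a base case of size 1. The algorithm makes 4 recursive calls at each level.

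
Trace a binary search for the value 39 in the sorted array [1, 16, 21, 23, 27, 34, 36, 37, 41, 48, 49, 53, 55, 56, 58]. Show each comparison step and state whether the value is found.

Binary search for 39 in [1, 16, 21, 23, 27, 34, 36, 37, 41, 48, 49, 53, 55, 56, 58]:

lo=0, hi=14, mid=7, arr[mid]=37 -> 37 < 39, search right half
lo=8, hi=14, mid=11, arr[mid]=53 -> 53 > 39, search left half
lo=8, hi=10, mid=9, arr[mid]=48 -> 48 > 39, search left half
lo=8, hi=8, mid=8, arr[mid]=41 -> 41 > 39, search left half
lo=8 > hi=7, target 39 not found

Binary search determines that 39 is not in the array after 4 comparisons. The search space was exhausted without finding the target.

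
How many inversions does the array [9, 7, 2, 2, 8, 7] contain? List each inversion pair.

Finding inversions in [9, 7, 2, 2, 8, 7]:

(0, 1): arr[0]=9 > arr[1]=7
(0, 2): arr[0]=9 > arr[2]=2
(0, 3): arr[0]=9 > arr[3]=2
(0, 4): arr[0]=9 > arr[4]=8
(0, 5): arr[0]=9 > arr[5]=7
(1, 2): arr[1]=7 > arr[2]=2
(1, 3): arr[1]=7 > arr[3]=2
(4, 5): arr[4]=8 > arr[5]=7

Total inversions: 8

The array has 8 inversion(s): (0,1), (0,2), (0,3), (0,4), (0,5), (1,2), (1,3), (4,5). Each pair (i,j) satisfies i < j and arr[i] > arr[j].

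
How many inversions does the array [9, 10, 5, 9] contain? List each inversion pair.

Finding inversions in [9, 10, 5, 9]:

(0, 2): arr[0]=9 > arr[2]=5
(1, 2): arr[1]=10 > arr[2]=5
(1, 3): arr[1]=10 > arr[3]=9

Total inversions: 3

The array has 3 inversion(s): (0,2), (1,2), (1,3). Each pair (i,j) satisfies i < j and arr[i] > arr[j].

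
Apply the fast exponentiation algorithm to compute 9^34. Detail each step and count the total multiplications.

Computing 9^34 by squaring (build up from 9^1; each line after the first costs one multiplication):

9^1 = 9
9^2 = (9^1)^2 = 9^2 = 81
9^4 = (9^2)^2 = 81^2 = 6561
9^8 = (9^4)^2 = 6561^2 = 43046721
9^16 = (9^8)^2 = 43046721^2 = 1853020188851841
9^17 = 9 * 9^16 = 9 * 1853020188851841 = 16677181699666569
9^34 = (9^17)^2 = 16677181699666569^2 = 278128389443693511257285776231761

Result: 278128389443693511257285776231761
Multiplications needed: 6 (6 lines after 9^1)

9^34 = 278128389443693511257285776231761. Using exponentiation by squaring, this requires 6 multiplications. The key idea: if the exponent is even, square the half-power; if odd, multiply by the base once.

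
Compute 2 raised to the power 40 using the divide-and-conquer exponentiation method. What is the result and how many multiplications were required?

Computing 2^40 by squaring (build up from 2^1; each line after the first costs one multiplication):

2^1 = 2
2^2 = (2^1)^2 = 2^2 = 4
2^4 = (2^2)^2 = 4^2 = 16
2^5 = 2 * 2^4 = 2 * 16 = 32
2^10 = (2^5)^2 = 32^2 = 1024
2^20 = (2^10)^2 = 1024^2 = 1048576
2^40 = (2^20)^2 = 1048576^2 = 1099511627776

Result: 1099511627776
Multiplications needed: 6 (6 lines after 2^1)

2^40 = 1099511627776. Using exponentiation by squaring, this requires 6 multiplications. The key idea: if the exponent is even, square the half-power; if odd, multiply by the base once.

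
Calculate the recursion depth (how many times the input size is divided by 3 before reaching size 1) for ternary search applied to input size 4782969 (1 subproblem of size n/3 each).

For divide and conquer with division factor 3:

Problem sizes at each level:
Level 0: 4782969
Level 1: 1594323
Level 2: 531441
Level 3: 177147
Level 4: 59049
Level 5: 19683
Level 6: 6561
Level 7: 2187
Level 8: 729
Level 9: 243
Level 10: 81
Level 11: 27
Level 12: 9
Level 13: 3
Level 14: 1

The root is level 0 and the size-1 base case is level 14 (the tree spans levels 0 through 14, i.e. 15 levels counting the root), so the depth is the number of divisions: log_3(4782969) = 14

The recursion tree depth is log_3(4782969) = 14. At each level, the problem size is divided by 3, so it takes 14 divisions to reduce to a base case of size 1. The algorithm makes 1 recursive call at each level.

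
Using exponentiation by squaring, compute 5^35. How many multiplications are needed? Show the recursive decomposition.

Computing 5^35 by squaring (build up from 5^1; each line after the first costs one multiplication):

5^1 = 5
5^2 = (5^1)^2 = 5^2 = 25
5^4 = (5^2)^2 = 25^2 = 625
5^8 = (5^4)^2 = 625^2 = 390625
5^16 = (5^8)^2 = 390625^2 = 152587890625
5^17 = 5 * 5^16 = 5 * 152587890625 = 762939453125
5^34 = (5^17)^2 = 762939453125^2 = 582076609134674072265625
5^35 = 5 * 5^34 = 5 * 582076609134674072265625 = 2910383045673370361328125

Result: 2910383045673370361328125
Multiplications needed: 7 (7 lines after 5^1)

5^35 = 2910383045673370361328125. Using exponentiation by squaring, this requires 7 multiplications. The key idea: if the exponent is even, square the half-power; if odd, multiply by the base once.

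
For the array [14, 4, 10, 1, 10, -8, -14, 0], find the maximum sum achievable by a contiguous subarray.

Using Kadane's algorithm on [14, 4, 10, 1, 10, -8, -14, 0]:

Scanning through the array:
Position 1 (value 4): max_ending_here = 18, max_so_far = 18
Position 2 (value 10): max_ending_here = 28, max_so_far = 28
Position 3 (value 1): max_ending_here = 29, max_so_far = 29
Position 4 (value 10): max_ending_here = 39, max_so_far = 39
Position 5 (value -8): max_ending_here = 31, max_so_far = 39
Position 6 (value -14): max_ending_here = 17, max_so_far = 39
Position 7 (value 0): max_ending_here = 17, max_so_far = 39

Maximum subarray: [14, 4, 10, 1, 10]
Maximum sum: 39

The maximum subarray is [14, 4, 10, 1, 10] with sum 39. This subarray runs from index 0 to index 4.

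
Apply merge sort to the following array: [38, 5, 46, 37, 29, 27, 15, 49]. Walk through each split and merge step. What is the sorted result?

Merge sort trace:

Split: [38, 5, 46, 37, 29, 27, 15, 49] -> [38, 5, 46, 37] and [29, 27, 15, 49]
  Split: [38, 5, 46, 37] -> [38, 5] and [46, 37]
    Split: [38, 5] -> [38] and [5]
    Merge: [38] + [5] -> [5, 38]
    Split: [46, 37] -> [46] and [37]
    Merge: [46] + [37] -> [37, 46]
  Merge: [5, 38] + [37, 46] -> [5, 37, 38, 46]
  Split: [29, 27, 15, 49] -> [29, 27] and [15, 49]
    Split: [29, 27] -> [29] and [27]
    Merge: [29] + [27] -> [27, 29]
    Split: [15, 49] -> [15] and [49]
    Merge: [15] + [49] -> [15, 49]
  Merge: [27, 29] + [15, 49] -> [15, 27, 29, 49]
Merge: [5, 37, 38, 46] + [15, 27, 29, 49] -> [5, 15, 27, 29, 37, 38, 46, 49]

Final sorted array: [5, 15, 27, 29, 37, 38, 46, 49]

The merge sort proceeds by recursively splitting the array and merging sorted halves.
After all merges, the sorted array is [5, 15, 27, 29, 37, 38, 46, 49].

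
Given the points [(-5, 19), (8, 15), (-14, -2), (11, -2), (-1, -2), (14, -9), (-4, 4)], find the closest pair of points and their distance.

Computing all pairwise distances among 7 points:

d((-5, 19), (8, 15)) = 13.6015
d((-5, 19), (-14, -2)) = 22.8473
d((-5, 19), (11, -2)) = 26.4008
d((-5, 19), (-1, -2)) = 21.3776
d((-5, 19), (14, -9)) = 33.8378
d((-5, 19), (-4, 4)) = 15.0333
d((8, 15), (-14, -2)) = 27.8029
d((8, 15), (11, -2)) = 17.2627
d((8, 15), (-1, -2)) = 19.2354
d((8, 15), (14, -9)) = 24.7386
d((8, 15), (-4, 4)) = 16.2788
d((-14, -2), (11, -2)) = 25.0
d((-14, -2), (-1, -2)) = 13.0
d((-14, -2), (14, -9)) = 28.8617
d((-14, -2), (-4, 4)) = 11.6619
d((11, -2), (-1, -2)) = 12.0
d((11, -2), (14, -9)) = 7.6158
d((11, -2), (-4, 4)) = 16.1555
d((-1, -2), (14, -9)) = 16.5529
d((-1, -2), (-4, 4)) = 6.7082 <-- minimum
d((14, -9), (-4, 4)) = 22.2036

Closest pair: (-1, -2) and (-4, 4) with distance 6.7082

The closest pair is (-1, -2) and (-4, 4) with Euclidean distance 6.7082. For 7 points, brute-force pairwise comparison is shown above. For large n, the divide-and-conquer algorithm (sort by x, recurse on halves, check the dividing strip) achieves O(n log n).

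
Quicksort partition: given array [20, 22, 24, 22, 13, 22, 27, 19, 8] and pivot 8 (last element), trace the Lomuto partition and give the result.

Lomuto partition with pivot = 8:

Initial array: [20, 22, 24, 22, 13, 22, 27, 19, 8]

arr[0]=20 > 8: no swap
arr[1]=22 > 8: no swap
arr[2]=24 > 8: no swap
arr[3]=22 > 8: no swap
arr[4]=13 > 8: no swap
arr[5]=22 > 8: no swap
arr[6]=27 > 8: no swap
arr[7]=19 > 8: no swap

Place pivot at position 0: [8, 22, 24, 22, 13, 22, 27, 19, 20]
Pivot position: 0

After partitioning with pivot 8, the array becomes [8, 22, 24, 22, 13, 22, 27, 19, 20]. The pivot is placed at index 0. All elements to the left of the pivot are <= 8, and all elements to the right are > 8.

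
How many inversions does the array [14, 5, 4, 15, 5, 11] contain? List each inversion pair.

Finding inversions in [14, 5, 4, 15, 5, 11]:

(0, 1): arr[0]=14 > arr[1]=5
(0, 2): arr[0]=14 > arr[2]=4
(0, 4): arr[0]=14 > arr[4]=5
(0, 5): arr[0]=14 > arr[5]=11
(1, 2): arr[1]=5 > arr[2]=4
(3, 4): arr[3]=15 > arr[4]=5
(3, 5): arr[3]=15 > arr[5]=11

Total inversions: 7

The array has 7 inversion(s): (0,1), (0,2), (0,4), (0,5), (1,2), (3,4), (3,5). Each pair (i,j) satisfies i < j and arr[i] > arr[j].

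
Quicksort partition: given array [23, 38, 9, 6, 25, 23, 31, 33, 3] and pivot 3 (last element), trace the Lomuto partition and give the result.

Lomuto partition with pivot = 3:

Initial array: [23, 38, 9, 6, 25, 23, 31, 33, 3]

arr[0]=23 > 3: no swap
arr[1]=38 > 3: no swap
arr[2]=9 > 3: no swap
arr[3]=6 > 3: no swap
arr[4]=25 > 3: no swap
arr[5]=23 > 3: no swap
arr[6]=31 > 3: no swap
arr[7]=33 > 3: no swap

Place pivot at position 0: [3, 38, 9, 6, 25, 23, 31, 33, 23]
Pivot position: 0

After partitioning with pivot 3, the array becomes [3, 38, 9, 6, 25, 23, 31, 33, 23]. The pivot is placed at index 0. All elements to the left of the pivot are <= 3, and all elements to the right are > 3.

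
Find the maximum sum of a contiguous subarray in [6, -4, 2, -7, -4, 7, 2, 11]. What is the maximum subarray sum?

Using Kadane's algorithm on [6, -4, 2, -7, -4, 7, 2, 11]:

Scanning through the array:
Position 1 (value -4): max_ending_here = 2, max_so_far = 6
Position 2 (value 2): max_ending_here = 4, max_so_far = 6
Position 3 (value -7): max_ending_here = -3, max_so_far = 6
Position 4 (value -4): max_ending_here = -4, max_so_far = 6
Position 5 (value 7): max_ending_here = 7, max_so_far = 7
Position 6 (value 2): max_ending_here = 9, max_so_far = 9
Position 7 (value 11): max_ending_here = 20, max_so_far = 20

Maximum subarray: [7, 2, 11]
Maximum sum: 20

The maximum subarray is [7, 2, 11] with sum 20. This subarray runs from index 5 to index 7.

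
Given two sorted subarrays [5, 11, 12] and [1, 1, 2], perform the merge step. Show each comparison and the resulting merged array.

Merging process:

Compare 5 vs 1: take 1 from right. Merged: [1]
Compare 5 vs 1: take 1 from right. Merged: [1, 1]
Compare 5 vs 2: take 2 from right. Merged: [1, 1, 2]
Append remaining from left: [5, 11, 12]. Merged: [1, 1, 2, 5, 11, 12]

Final merged array: [1, 1, 2, 5, 11, 12]
Total comparisons: 3

The merged array is [1, 1, 2, 5, 11, 12], requiring 3 comparisons. The merge step runs in O(n) time where n is the total number of elements.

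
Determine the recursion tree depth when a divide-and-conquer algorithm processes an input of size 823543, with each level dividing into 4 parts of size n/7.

For divide and conquer with division factor 7:

Problem sizes at each level:
Level 0: 823543
Level 1: 117649
Level 2: 16807
Level 3: 2401
Level 4: 343
Level 5: 49
Level 6: 7
Level 7: 1

The root is level 0 and the size-1 base case is level 7 (the tree spans levels 0 through 7, i.e. 8 levels counting the root), so the depth is the number of divisions: log_7(823543) = 7

The recursion tree depth is log_7(823543) = 7. At each level, the problem size is divided by 7, so it takes 7 divisions to reduce to a base case of size 1. The algorithm makes 4 recursive calls at each level.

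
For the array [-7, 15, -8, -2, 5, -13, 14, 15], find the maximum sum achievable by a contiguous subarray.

Using Kadane's algorithm on [-7, 15, -8, -2, 5, -13, 14, 15]:

Scanning through the array:
Position 1 (value 15): max_ending_here = 15, max_so_far = 15
Position 2 (value -8): max_ending_here = 7, max_so_far = 15
Position 3 (value -2): max_ending_here = 5, max_so_far = 15
Position 4 (value 5): max_ending_here = 10, max_so_far = 15
Position 5 (value -13): max_ending_here = -3, max_so_far = 15
Position 6 (value 14): max_ending_here = 14, max_so_far = 15
Position 7 (value 15): max_ending_here = 29, max_so_far = 29

Maximum subarray: [14, 15]
Maximum sum: 29

The maximum subarray is [14, 15] with sum 29. This subarray runs from index 6 to index 7.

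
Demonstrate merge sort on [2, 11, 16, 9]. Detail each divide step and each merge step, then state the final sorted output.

Merge sort trace:

Split: [2, 11, 16, 9] -> [2, 11] and [16, 9]
  Split: [2, 11] -> [2] and [11]
  Merge: [2] + [11] -> [2, 11]
  Split: [16, 9] -> [16] and [9]
  Merge: [16] + [9] -> [9, 16]
Merge: [2, 11] + [9, 16] -> [2, 9, 11, 16]

Final sorted array: [2, 9, 11, 16]

The merge sort proceeds by recursively splitting the array and merging sorted halves.
After all merges, the sorted array is [2, 9, 11, 16].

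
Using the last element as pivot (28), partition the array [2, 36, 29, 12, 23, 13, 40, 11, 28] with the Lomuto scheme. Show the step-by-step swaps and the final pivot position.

Lomuto partition with pivot = 28:

Initial array: [2, 36, 29, 12, 23, 13, 40, 11, 28]

arr[0]=2 <= 28: swap with position 0, array becomes [2, 36, 29, 12, 23, 13, 40, 11, 28]
arr[1]=36 > 28: no swap
arr[2]=29 > 28: no swap
arr[3]=12 <= 28: swap with position 1, array becomes [2, 12, 29, 36, 23, 13, 40, 11, 28]
arr[4]=23 <= 28: swap with position 2, array becomes [2, 12, 23, 36, 29, 13, 40, 11, 28]
arr[5]=13 <= 28: swap with position 3, array becomes [2, 12, 23, 13, 29, 36, 40, 11, 28]
arr[6]=40 > 28: no swap
arr[7]=11 <= 28: swap with position 4, array becomes [2, 12, 23, 13, 11, 36, 40, 29, 28]

Place pivot at position 5: [2, 12, 23, 13, 11, 28, 40, 29, 36]
Pivot position: 5

After partitioning with pivot 28, the array becomes [2, 12, 23, 13, 11, 28, 40, 29, 36]. The pivot is placed at index 5. All elements to the left of the pivot are <= 28, and all elements to the right are > 28.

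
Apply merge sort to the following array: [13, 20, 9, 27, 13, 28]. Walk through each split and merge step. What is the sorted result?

Merge sort trace:

Split: [13, 20, 9, 27, 13, 28] -> [13, 20, 9] and [27, 13, 28]
  Split: [13, 20, 9] -> [13] and [20, 9]
    Split: [20, 9] -> [20] and [9]
    Merge: [20] + [9] -> [9, 20]
  Merge: [13] + [9, 20] -> [9, 13, 20]
  Split: [27, 13, 28] -> [27] and [13, 28]
    Split: [13, 28] -> [13] and [28]
    Merge: [13] + [28] -> [13, 28]
  Merge: [27] + [13, 28] -> [13, 27, 28]
Merge: [9, 13, 20] + [13, 27, 28] -> [9, 13, 13, 20, 27, 28]

Final sorted array: [9, 13, 13, 20, 27, 28]

The merge sort proceeds by recursively splitting the array and merging sorted halves.
After all merges, the sorted array is [9, 13, 13, 20, 27, 28].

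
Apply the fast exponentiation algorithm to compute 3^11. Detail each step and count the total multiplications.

Computing 3^11 by squaring (build up from 3^1; each line after the first costs one multiplication):

3^1 = 3
3^2 = (3^1)^2 = 3^2 = 9
3^4 = (3^2)^2 = 9^2 = 81
3^5 = 3 * 3^4 = 3 * 81 = 243
3^10 = (3^5)^2 = 243^2 = 59049
3^11 = 3 * 3^10 = 3 * 59049 = 177147

Result: 177147
Multiplications needed: 5 (5 lines after 3^1)

3^11 = 177147. Using exponentiation by squaring, this requires 5 multiplications. The key idea: if the exponent is even, square the half-power; if odd, multiply by the base once.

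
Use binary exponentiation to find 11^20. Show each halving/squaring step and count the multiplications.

Computing 11^20 by squaring (build up from 11^1; each line after the first costs one multiplication):

11^1 = 11
11^2 = (11^1)^2 = 11^2 = 121
11^4 = (11^2)^2 = 121^2 = 14641
11^5 = 11 * 11^4 = 11 * 14641 = 161051
11^10 = (11^5)^2 = 161051^2 = 25937424601
11^20 = (11^10)^2 = 25937424601^2 = 672749994932560009201

Result: 672749994932560009201
Multiplications needed: 5 (5 lines after 11^1)

11^20 = 672749994932560009201. Using exponentiation by squaring, this requires 5 multiplications. The key idea: if the exponent is even, square the half-power; if odd, multiply by the base once.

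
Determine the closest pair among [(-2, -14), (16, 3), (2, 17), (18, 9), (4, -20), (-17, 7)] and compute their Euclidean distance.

Computing all pairwise distances among 6 points:

d((-2, -14), (16, 3)) = 24.7588
d((-2, -14), (2, 17)) = 31.257
d((-2, -14), (18, 9)) = 30.4795
d((-2, -14), (4, -20)) = 8.4853
d((-2, -14), (-17, 7)) = 25.807
d((16, 3), (2, 17)) = 19.799
d((16, 3), (18, 9)) = 6.3246 <-- minimum
d((16, 3), (4, -20)) = 25.9422
d((16, 3), (-17, 7)) = 33.2415
d((2, 17), (18, 9)) = 17.8885
d((2, 17), (4, -20)) = 37.054
d((2, 17), (-17, 7)) = 21.4709
d((18, 9), (4, -20)) = 32.2025
d((18, 9), (-17, 7)) = 35.0571
d((4, -20), (-17, 7)) = 34.2053

Closest pair: (16, 3) and (18, 9) with distance 6.3246

The closest pair is (16, 3) and (18, 9) with Euclidean distance 6.3246. For 6 points, brute-force pairwise comparison is shown above. For large n, the divide-and-conquer algorithm (sort by x, recurse on halves, check the dividing strip) achieves O(n log n).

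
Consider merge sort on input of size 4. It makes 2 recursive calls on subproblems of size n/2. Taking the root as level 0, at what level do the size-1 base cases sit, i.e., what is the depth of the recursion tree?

For divide and conquer with division factor 2:

Problem sizes at each level:
Level 0: 4
Level 1: 2
Level 2: 1

The root is level 0 and the size-1 base case is level 2 (the tree spans levels 0 through 2, i.e. 3 levels counting the root), so the depth is the number of divisions: log_2(4) = 2

The recursion tree depth is log_2(4) = 2. At each level, the problem size is divided by 2, so it takes 2 divisions to reduce to a base case of size 1. The algorithm makes 2 recursive calls at each level.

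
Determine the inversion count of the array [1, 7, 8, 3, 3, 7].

Finding inversions in [1, 7, 8, 3, 3, 7]:

(1, 3): arr[1]=7 > arr[3]=3
(1, 4): arr[1]=7 > arr[4]=3
(2, 3): arr[2]=8 > arr[3]=3
(2, 4): arr[2]=8 > arr[4]=3
(2, 5): arr[2]=8 > arr[5]=7

Total inversions: 5

The array has 5 inversion(s): (1,3), (1,4), (2,3), (2,4), (2,5). Each pair (i,j) satisfies i < j and arr[i] > arr[j].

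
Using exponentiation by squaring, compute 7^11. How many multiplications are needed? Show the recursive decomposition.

Computing 7^11 by squaring (build up from 7^1; each line after the first costs one multiplication):

7^1 = 7
7^2 = (7^1)^2 = 7^2 = 49
7^4 = (7^2)^2 = 49^2 = 2401
7^5 = 7 * 7^4 = 7 * 2401 = 16807
7^10 = (7^5)^2 = 16807^2 = 282475249
7^11 = 7 * 7^10 = 7 * 282475249 = 1977326743

Result: 1977326743
Multiplications needed: 5 (5 lines after 7^1)

7^11 = 1977326743. Using exponentiation by squaring, this requires 5 multiplications. The key idea: if the exponent is even, square the half-power; if odd, multiply by the base once.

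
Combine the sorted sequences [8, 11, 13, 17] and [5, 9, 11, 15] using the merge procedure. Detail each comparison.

Merging process:

Compare 8 vs 5: take 5 from right. Merged: [5]
Compare 8 vs 9: take 8 from left. Merged: [5, 8]
Compare 11 vs 9: take 9 from right. Merged: [5, 8, 9]
Compare 11 vs 11: take 11 from left. Merged: [5, 8, 9, 11]
Compare 13 vs 11: take 11 from right. Merged: [5, 8, 9, 11, 11]
Compare 13 vs 15: take 13 from left. Merged: [5, 8, 9, 11, 11, 13]
Compare 17 vs 15: take 15 from right. Merged: [5, 8, 9, 11, 11, 13, 15]
Append remaining from left: [17]. Merged: [5, 8, 9, 11, 11, 13, 15, 17]

Final merged array: [5, 8, 9, 11, 11, 13, 15, 17]
Total comparisons: 7

The merged array is [5, 8, 9, 11, 11, 13, 15, 17], requiring 7 comparisons. The merge step runs in O(n) time where n is the total number of elements.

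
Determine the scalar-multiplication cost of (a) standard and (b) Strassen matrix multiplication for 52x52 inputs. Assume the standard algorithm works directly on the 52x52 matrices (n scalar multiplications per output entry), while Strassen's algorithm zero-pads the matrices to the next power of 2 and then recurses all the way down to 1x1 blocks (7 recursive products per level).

Matrix multiplication for 52x52 matrices:

Strassen's algorithm requires power-of-2 dimensions. Pad 52x52 to 64x64 (next power of 2).

Standard algorithm: 52^3 = 140608 multiplications
Strassen's algorithm: 7^(log2(64)) = 7^6 = 117649 multiplications
Savings: 140608 - 117649 = 22959 multiplications

Standard: 140608 multiplications (52^3). Strassen: 117649 multiplications (7^6, after padding to 64x64). Strassen reduces 8 recursive multiplications to 7 at each level.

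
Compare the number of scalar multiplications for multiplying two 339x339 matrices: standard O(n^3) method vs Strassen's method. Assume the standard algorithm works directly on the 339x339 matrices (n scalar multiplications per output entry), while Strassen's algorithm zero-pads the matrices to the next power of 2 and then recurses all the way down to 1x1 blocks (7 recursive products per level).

Matrix multiplication for 339x339 matrices:

Strassen's algorithm requires power-of-2 dimensions. Pad 339x339 to 512x512 (next power of 2).

Standard algorithm: 339^3 = 38958219 multiplications
Strassen's algorithm: 7^(log2(512)) = 7^9 = 40353607 multiplications
Difference: 38958219 - 40353607 = -1395388 (Strassen uses MORE here due to padding overhead — for small or just-over-power-of-2 n, padding can outweigh the per-level savings)

Standard: 38958219 multiplications (339^3). Strassen: 40353607 multiplications (7^9, after padding to 512x512). Strassen reduces 8 recursive multiplications to 7 at each level.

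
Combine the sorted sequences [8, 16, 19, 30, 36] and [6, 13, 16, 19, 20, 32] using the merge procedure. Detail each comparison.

Merging process:

Compare 8 vs 6: take 6 from right. Merged: [6]
Compare 8 vs 13: take 8 from left. Merged: [6, 8]
Compare 16 vs 13: take 13 from right. Merged: [6, 8, 13]
Compare 16 vs 16: take 16 from left. Merged: [6, 8, 13, 16]
Compare 19 vs 16: take 16 from right. Merged: [6, 8, 13, 16, 16]
Compare 19 vs 19: take 19 from left. Merged: [6, 8, 13, 16, 16, 19]
Compare 30 vs 19: take 19 from right. Merged: [6, 8, 13, 16, 16, 19, 19]
Compare 30 vs 20: take 20 from right. Merged: [6, 8, 13, 16, 16, 19, 19, 20]
Compare 30 vs 32: take 30 from left. Merged: [6, 8, 13, 16, 16, 19, 19, 20, 30]
Compare 36 vs 32: take 32 from right. Merged: [6, 8, 13, 16, 16, 19, 19, 20, 30, 32]
Append remaining from left: [36]. Merged: [6, 8, 13, 16, 16, 19, 19, 20, 30, 32, 36]

Final merged array: [6, 8, 13, 16, 16, 19, 19, 20, 30, 32, 36]
Total comparisons: 10

The merged array is [6, 8, 13, 16, 16, 19, 19, 20, 30, 32, 36], requiring 10 comparisons. The merge step runs in O(n) time where n is the total number of elements.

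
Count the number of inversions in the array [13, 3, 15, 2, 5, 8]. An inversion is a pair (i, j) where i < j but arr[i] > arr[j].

Finding inversions in [13, 3, 15, 2, 5, 8]:

(0, 1): arr[0]=13 > arr[1]=3
(0, 3): arr[0]=13 > arr[3]=2
(0, 4): arr[0]=13 > arr[4]=5
(0, 5): arr[0]=13 > arr[5]=8
(1, 3): arr[1]=3 > arr[3]=2
(2, 3): arr[2]=15 > arr[3]=2
(2, 4): arr[2]=15 > arr[4]=5
(2, 5): arr[2]=15 > arr[5]=8

Total inversions: 8

The array has 8 inversion(s): (0,1), (0,3), (0,4), (0,5), (1,3), (2,3), (2,4), (2,5). Each pair (i,j) satisfies i < j and arr[i] > arr[j].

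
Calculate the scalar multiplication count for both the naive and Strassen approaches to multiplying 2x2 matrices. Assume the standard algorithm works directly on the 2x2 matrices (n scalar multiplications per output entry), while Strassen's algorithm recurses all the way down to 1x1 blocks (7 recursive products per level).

Matrix multiplication for 2x2 matrices:

Standard algorithm: 2^3 = 8 multiplications
Strassen's algorithm: 7^(log2(2)) = 7^1 = 7 multiplications
Savings: 8 - 7 = 1 multiplications

Standard: 8 multiplications (2^3). Strassen: 7 multiplications (7^1). Strassen reduces 8 recursive multiplications to 7 at each level.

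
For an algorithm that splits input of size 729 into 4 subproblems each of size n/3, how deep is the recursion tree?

For divide and conquer with division factor 3:

Problem sizes at each level:
Level 0: 729
Level 1: 243
Level 2: 81
Level 3: 27
Level 4: 9
Level 5: 3
Level 6: 1

The root is level 0 and the size-1 base case is level 6 (the tree spans levels 0 through 6, i.e. 7 levels counting the root), so the depth is the number of divisions: log_3(729) = 6

The recursion tree depth is log_3(729) = 6. At each level, the problem size is divided by 3, so it takes 6 divisions to reduce to a base case of size 1. The algorithm makes 4 recursive calls at each level.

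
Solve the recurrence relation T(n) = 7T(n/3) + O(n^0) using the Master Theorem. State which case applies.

Master Theorem for T(n) = 7T(n/3) + O(n^0):

a = 7, b = 3, c = 0
log_b(a) = log_3(7) = 1.7712

Case 1: c = 0 < log_3(7) = 1.7712
T(n) = O(n^(log_3 7))

For T(n) = 7T(n/3) + O(n^0): log_3(7) = 1.7712. This is Case 1 of the Master Theorem (c < log_b(a), work dominated by leaves), giving O(n^(log_3 7)).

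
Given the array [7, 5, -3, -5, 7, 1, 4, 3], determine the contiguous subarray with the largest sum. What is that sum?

Using Kadane's algorithm on [7, 5, -3, -5, 7, 1, 4, 3]:

Scanning through the array:
Position 1 (value 5): max_ending_here = 12, max_so_far = 12
Position 2 (value -3): max_ending_here = 9, max_so_far = 12
Position 3 (value -5): max_ending_here = 4, max_so_far = 12
Position 4 (value 7): max_ending_here = 11, max_so_far = 12
Position 5 (value 1): max_ending_here = 12, max_so_far = 12
Position 6 (value 4): max_ending_here = 16, max_so_far = 16
Position 7 (value 3): max_ending_here = 19, max_so_far = 19

Maximum subarray: [7, 5, -3, -5, 7, 1, 4, 3]
Maximum sum: 19

The maximum subarray is [7, 5, -3, -5, 7, 1, 4, 3] with sum 19. This subarray runs from index 0 to index 7.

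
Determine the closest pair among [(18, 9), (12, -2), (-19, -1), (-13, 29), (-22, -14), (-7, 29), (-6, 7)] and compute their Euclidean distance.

Computing all pairwise distances among 7 points:

d((18, 9), (12, -2)) = 12.53
d((18, 9), (-19, -1)) = 38.3275
d((18, 9), (-13, 29)) = 36.8917
d((18, 9), (-22, -14)) = 46.1411
d((18, 9), (-7, 29)) = 32.0156
d((18, 9), (-6, 7)) = 24.0832
d((12, -2), (-19, -1)) = 31.0161
d((12, -2), (-13, 29)) = 39.8246
d((12, -2), (-22, -14)) = 36.0555
d((12, -2), (-7, 29)) = 36.3593
d((12, -2), (-6, 7)) = 20.1246
d((-19, -1), (-13, 29)) = 30.5941
d((-19, -1), (-22, -14)) = 13.3417
d((-19, -1), (-7, 29)) = 32.311
d((-19, -1), (-6, 7)) = 15.2643
d((-13, 29), (-22, -14)) = 43.9318
d((-13, 29), (-7, 29)) = 6.0 <-- minimum
d((-13, 29), (-6, 7)) = 23.0868
d((-22, -14), (-7, 29)) = 45.5412
d((-22, -14), (-6, 7)) = 26.4008
d((-7, 29), (-6, 7)) = 22.0227

Closest pair: (-13, 29) and (-7, 29) with distance 6.0

The closest pair is (-13, 29) and (-7, 29) with Euclidean distance 6.0. For 7 points, brute-force pairwise comparison is shown above. For large n, the divide-and-conquer algorithm (sort by x, recurse on halves, check the dividing strip) achieves O(n log n).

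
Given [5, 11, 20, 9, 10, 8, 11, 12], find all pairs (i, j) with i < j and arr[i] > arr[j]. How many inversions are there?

Finding inversions in [5, 11, 20, 9, 10, 8, 11, 12]:

(1, 3): arr[1]=11 > arr[3]=9
(1, 4): arr[1]=11 > arr[4]=10
(1, 5): arr[1]=11 > arr[5]=8
(2, 3): arr[2]=20 > arr[3]=9
(2, 4): arr[2]=20 > arr[4]=10
(2, 5): arr[2]=20 > arr[5]=8
(2, 6): arr[2]=20 > arr[6]=11
(2, 7): arr[2]=20 > arr[7]=12
(3, 5): arr[3]=9 > arr[5]=8
(4, 5): arr[4]=10 > arr[5]=8

Total inversions: 10

The array has 10 inversion(s): (1,3), (1,4), (1,5), (2,3), (2,4), (2,5), (2,6), (2,7), (3,5), (4,5). Each pair (i,j) satisfies i < j and arr[i] > arr[j].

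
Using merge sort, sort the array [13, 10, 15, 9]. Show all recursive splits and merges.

Merge sort trace:

Split: [13, 10, 15, 9] -> [13, 10] and [15, 9]
  Split: [13, 10] -> [13] and [10]
  Merge: [13] + [10] -> [10, 13]
  Split: [15, 9] -> [15] and [9]
  Merge: [15] + [9] -> [9, 15]
Merge: [10, 13] + [9, 15] -> [9, 10, 13, 15]

Final sorted array: [9, 10, 13, 15]

The merge sort proceeds by recursively splitting the array and merging sorted halves.
After all merges, the sorted array is [9, 10, 13, 15].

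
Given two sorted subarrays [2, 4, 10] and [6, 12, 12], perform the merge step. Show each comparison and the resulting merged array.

Merging process:

Compare 2 vs 6: take 2 from left. Merged: [2]
Compare 4 vs 6: take 4 from left. Merged: [2, 4]
Compare 10 vs 6: take 6 from right. Merged: [2, 4, 6]
Compare 10 vs 12: take 10 from left. Merged: [2, 4, 6, 10]
Append remaining from right: [12, 12]. Merged: [2, 4, 6, 10, 12, 12]

Final merged array: [2, 4, 6, 10, 12, 12]
Total comparisons: 4

The merged array is [2, 4, 6, 10, 12, 12], requiring 4 comparisons. The merge step runs in O(n) time where n is the total number of elements.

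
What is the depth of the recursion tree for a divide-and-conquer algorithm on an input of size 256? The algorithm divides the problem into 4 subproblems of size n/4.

For divide and conquer with division factor 4:

Problem sizes at each level:
Level 0: 256
Level 1: 64
Level 2: 16
Level 3: 4
Level 4: 1

The root is level 0 and the size-1 base case is level 4 (the tree spans levels 0 through 4, i.e. 5 levels counting the root), so the depth is the number of divisions: log_4(256) = 4

The recursion tree depth is log_4(256) = 4. At each level, the problem size is divided by 4, so it takes 4 divisions to reduce to a base case of size 1. The algorithm makes 4 recursive calls at each level.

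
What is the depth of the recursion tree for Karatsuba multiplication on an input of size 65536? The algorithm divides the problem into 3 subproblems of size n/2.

For divide and conquer with division factor 2:

Problem sizes at each level:
Level 0: 65536
Level 1: 32768
Level 2: 16384
Level 3: 8192
Level 4: 4096
Level 5: 2048
Level 6: 1024
Level 7: 512
Level 8: 256
Level 9: 128
Level 10: 64
Level 11: 32
Level 12: 16
Level 13: 8
Level 14: 4
Level 15: 2
Level 16: 1

The root is level 0 and the size-1 base case is level 16 (the tree spans levels 0 through 16, i.e. 17 levels counting the root), so the depth is the number of divisions: log_2(65536) = 16

The recursion tree depth is log_2(65536) = 16. At each level, the problem size is divided by 2, so it takes 16 divisions to reduce to a base case of size 1. The algorithm makes 3 recursive calls at each level.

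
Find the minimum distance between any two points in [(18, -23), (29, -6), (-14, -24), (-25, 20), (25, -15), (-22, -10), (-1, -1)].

Computing all pairwise distances among 7 points:

d((18, -23), (29, -6)) = 20.2485
d((18, -23), (-14, -24)) = 32.0156
d((18, -23), (-25, 20)) = 60.8112
d((18, -23), (25, -15)) = 10.6301
d((18, -23), (-22, -10)) = 42.0595
d((18, -23), (-1, -1)) = 29.0689
d((29, -6), (-14, -24)) = 46.6154
d((29, -6), (-25, 20)) = 59.9333
d((29, -6), (25, -15)) = 9.8489 <-- minimum
d((29, -6), (-22, -10)) = 51.1566
d((29, -6), (-1, -1)) = 30.4138
d((-14, -24), (-25, 20)) = 45.3542
d((-14, -24), (25, -15)) = 40.025
d((-14, -24), (-22, -10)) = 16.1245
d((-14, -24), (-1, -1)) = 26.4197
d((-25, 20), (25, -15)) = 61.0328
d((-25, 20), (-22, -10)) = 30.1496
d((-25, 20), (-1, -1)) = 31.8904
d((25, -15), (-22, -10)) = 47.2652
d((25, -15), (-1, -1)) = 29.5296
d((-22, -10), (-1, -1)) = 22.8473

Closest pair: (29, -6) and (25, -15) with distance 9.8489

The closest pair is (29, -6) and (25, -15) with Euclidean distance 9.8489. For 7 points, brute-force pairwise comparison is shown above. For large n, the divide-and-conquer algorithm (sort by x, recurse on halves, check the dividing strip) achieves O(n log n).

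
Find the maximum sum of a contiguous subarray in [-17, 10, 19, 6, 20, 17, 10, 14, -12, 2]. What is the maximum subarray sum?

Using Kadane's algorithm on [-17, 10, 19, 6, 20, 17, 10, 14, -12, 2]:

Scanning through the array:
Position 1 (value 10): max_ending_here = 10, max_so_far = 10
Position 2 (value 19): max_ending_here = 29, max_so_far = 29
Position 3 (value 6): max_ending_here = 35, max_so_far = 35
Position 4 (value 20): max_ending_here = 55, max_so_far = 55
Position 5 (value 17): max_ending_here = 72, max_so_far = 72
Position 6 (value 10): max_ending_here = 82, max_so_far = 82
Position 7 (value 14): max_ending_here = 96, max_so_far = 96
Position 8 (value -12): max_ending_here = 84, max_so_far = 96
Position 9 (value 2): max_ending_here = 86, max_so_far = 96

Maximum subarray: [10, 19, 6, 20, 17, 10, 14]
Maximum sum: 96

The maximum subarray is [10, 19, 6, 20, 17, 10, 14] with sum 96. This subarray runs from index 1 to index 7.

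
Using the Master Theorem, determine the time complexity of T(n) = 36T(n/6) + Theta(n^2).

Master Theorem for T(n) = 36T(n/6) + O(n^2):

a = 36, b = 6, c = 2
log_b(a) = log_6(36) = 2.0000

Case 2: c = 2 = log_6(36) = 2.0000
T(n) = O(n^2 log n) = O(n^2 log n)

For T(n) = 36T(n/6) + O(n^2): log_6(36) = 2.0000. This is Case 2 of the Master Theorem (c = log_b(a), equal work at all levels), giving O(n^2 log n).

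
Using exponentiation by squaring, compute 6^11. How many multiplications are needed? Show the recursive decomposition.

Computing 6^11 by squaring (build up from 6^1; each line after the first costs one multiplication):

6^1 = 6
6^2 = (6^1)^2 = 6^2 = 36
6^4 = (6^2)^2 = 36^2 = 1296
6^5 = 6 * 6^4 = 6 * 1296 = 7776
6^10 = (6^5)^2 = 7776^2 = 60466176
6^11 = 6 * 6^10 = 6 * 60466176 = 362797056

Result: 362797056
Multiplications needed: 5 (5 lines after 6^1)

6^11 = 362797056. Using exponentiation by squaring, this requires 5 multiplications. The key idea: if the exponent is even, square the half-power; if odd, multiply by the base once.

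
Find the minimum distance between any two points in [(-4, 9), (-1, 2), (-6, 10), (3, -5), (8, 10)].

Computing all pairwise distances among 5 points:

d((-4, 9), (-1, 2)) = 7.6158
d((-4, 9), (-6, 10)) = 2.2361 <-- minimum
d((-4, 9), (3, -5)) = 15.6525
d((-4, 9), (8, 10)) = 12.0416
d((-1, 2), (-6, 10)) = 9.434
d((-1, 2), (3, -5)) = 8.0623
d((-1, 2), (8, 10)) = 12.0416
d((-6, 10), (3, -5)) = 17.4929
d((-6, 10), (8, 10)) = 14.0
d((3, -5), (8, 10)) = 15.8114

Closest pair: (-4, 9) and (-6, 10) with distance 2.2361

The closest pair is (-4, 9) and (-6, 10) with Euclidean distance 2.2361. For 5 points, brute-force pairwise comparison is shown above. For large n, the divide-and-conquer algorithm (sort by x, recurse on halves, check the dividing strip) achieves O(n log n).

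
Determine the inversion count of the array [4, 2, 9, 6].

Finding inversions in [4, 2, 9, 6]:

(0, 1): arr[0]=4 > arr[1]=2
(2, 3): arr[2]=9 > arr[3]=6

Total inversions: 2

The array has 2 inversion(s): (0,1), (2,3). Each pair (i,j) satisfies i < j and arr[i] > arr[j].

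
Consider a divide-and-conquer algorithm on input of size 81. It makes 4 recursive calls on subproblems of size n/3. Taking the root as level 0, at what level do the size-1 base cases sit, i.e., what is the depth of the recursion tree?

For divide and conquer with division factor 3:

Problem sizes at each level:
Level 0: 81
Level 1: 27
Level 2: 9
Level 3: 3
Level 4: 1

The root is level 0 and the size-1 base case is level 4 (the tree spans levels 0 through 4, i.e. 5 levels counting the root), so the depth is the number of divisions: log_3(81) = 4

The recursion tree depth is log_3(81) = 4. At each level, the problem size is divided by 3, so it takes 4 divisions to reduce to a base case of size 1. The algorithm makes 4 recursive calls at each level.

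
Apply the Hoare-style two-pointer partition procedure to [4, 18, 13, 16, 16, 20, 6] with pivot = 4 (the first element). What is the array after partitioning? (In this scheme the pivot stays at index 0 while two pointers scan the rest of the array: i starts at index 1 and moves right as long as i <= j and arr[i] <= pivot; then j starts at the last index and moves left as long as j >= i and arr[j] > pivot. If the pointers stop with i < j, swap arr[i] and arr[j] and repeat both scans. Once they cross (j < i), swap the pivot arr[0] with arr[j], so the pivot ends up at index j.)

Hoare-style two-pointer partition with pivot = 4:

Initial array: [4, 18, 13, 16, 16, 20, 6]

Pointers start at i = 1, j = 6.
i ends at 1, j ends at 0: the pointers have crossed (j < i), so scanning stops.

j = 0, so swapping arr[0] with arr[j] leaves the pivot at position 0: [4, 18, 13, 16, 16, 20, 6]
Pivot position: 0

After partitioning with pivot 4, the array becomes [4, 18, 13, 16, 16, 20, 6]. The pivot is placed at index 0. All elements to the left of the pivot are <= 4, and all elements to the right are > 4.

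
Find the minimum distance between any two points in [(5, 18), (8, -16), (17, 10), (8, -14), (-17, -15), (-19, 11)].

Computing all pairwise distances among 6 points:

d((5, 18), (8, -16)) = 34.1321
d((5, 18), (17, 10)) = 14.4222
d((5, 18), (8, -14)) = 32.1403
d((5, 18), (-17, -15)) = 39.6611
d((5, 18), (-19, 11)) = 25.0
d((8, -16), (17, 10)) = 27.5136
d((8, -16), (8, -14)) = 2.0 <-- minimum
d((8, -16), (-17, -15)) = 25.02
d((8, -16), (-19, 11)) = 38.1838
d((17, 10), (8, -14)) = 25.632
d((17, 10), (-17, -15)) = 42.2019
d((17, 10), (-19, 11)) = 36.0139
d((8, -14), (-17, -15)) = 25.02
d((8, -14), (-19, 11)) = 36.7967
d((-17, -15), (-19, 11)) = 26.0768

Closest pair: (8, -16) and (8, -14) with distance 2.0

The closest pair is (8, -16) and (8, -14) with Euclidean distance 2.0. For 6 points, brute-force pairwise comparison is shown above. For large n, the divide-and-conquer algorithm (sort by x, recurse on halves, check the dividing strip) achieves O(n log n).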